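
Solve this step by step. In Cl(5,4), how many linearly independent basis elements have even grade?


Even subalgebra dimension = 2^(n-1)
n = 5 + 4 = 9
2^(9 - 1) = 2^8 = 256
Verification: sum of C(9,k) for even k = 1 + 36 + 126 + 84 + 9 = 256
Result = 256


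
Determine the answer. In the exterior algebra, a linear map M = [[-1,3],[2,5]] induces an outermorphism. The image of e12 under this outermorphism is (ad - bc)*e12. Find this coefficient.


The outermorphism of a linear map f sends e1^e2 to f(e1)^f(e2).
f(e1) = -1*e1 + 2*e2
f(e2) = 3*e1 + 5*e2
f(e1) ^ f(e2) = (-1*e1 + 2*e2) ^ (3*e1 + 5*e2)
= (-1)*5*e12 + 2*3*e21
= (-5 - 6)*e12
= -11*e12
Coefficient = -11


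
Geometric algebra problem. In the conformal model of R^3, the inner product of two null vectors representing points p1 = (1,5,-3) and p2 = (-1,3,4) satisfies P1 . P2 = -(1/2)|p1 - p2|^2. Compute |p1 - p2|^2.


p1 - p2 = (2, 2, -7)
|p1 - p2|^2 = 2^2 + 2^2 + (-7)^2
= 4 + 4 + 49
= 57


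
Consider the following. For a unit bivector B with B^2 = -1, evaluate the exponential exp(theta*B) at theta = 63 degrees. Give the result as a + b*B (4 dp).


For a unit bivector B with B^2 = -1, the exponential series gives
e^(theta*B) = cos(theta) + sin(theta)*B (the GA analogue of Euler's formula).
theta = 63 degrees = 1.099557 rad
cos(63 deg) = 0.4540
sin(63 deg) = 0.8910
exp(theta*B) = 0.4540 + 0.8910*B


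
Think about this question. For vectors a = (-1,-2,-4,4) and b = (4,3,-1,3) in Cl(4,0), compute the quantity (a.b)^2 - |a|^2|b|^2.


a . b = (-1)*4 + (-2)*3 + (-4)*(-1) + 4*3
= -4 + (-6) + 4 + 12 = 6
|a|^2 = (-1)^2 + (-2)^2 + (-4)^2 + 4^2 = 37
|b|^2 = 4^2 + 3^2 + (-1)^2 + 3^2 = 35
(a.b)^2 = 6^2 = 36
|a|^2 * |b|^2 = 37 * 35 = 1295
Result = 36 - 1295 = -1259


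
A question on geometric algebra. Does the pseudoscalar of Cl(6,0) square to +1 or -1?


The pseudoscalar I = e1...e_n (product of all n generators) of Cl(p,q) satisfies I^2 = (-1)^(q + n(n-1)/2).
p = 6, q = 0, n = p + q = 6
n(n-1)/2 = 6 * 5 / 2 = 15
Exponent = q + n(n-1)/2 = 0 + 15 = 15
I^2 = (-1)^15 = -1


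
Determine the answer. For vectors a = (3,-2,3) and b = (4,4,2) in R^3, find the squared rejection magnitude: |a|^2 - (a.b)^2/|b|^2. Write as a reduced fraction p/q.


|a|^2 = 3^2 + (-2)^2 + 3^2 = 22
|b|^2 = 4^2 + 4^2 + 2^2 = 36
a . b = 3*4 + (-2)*4 + 3*2 = 10
(a.b)^2 = 10^2 = 100
|rej|^2 = 22 - 100/36
= (792 - 100)/36
= 692/36
In lowest terms: 173/9


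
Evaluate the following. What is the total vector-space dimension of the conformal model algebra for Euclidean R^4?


The conformal model of R^4 uses Cl(5,1): the 4 Euclidean generators plus two extra orthogonal generators e+ (e+^2 = +1) and e- (e-^2 = -1), from which the null vectors e0, einf are built.
Number of generators m = 4 + 2 = 6.
dim Cl(p,q) = 2^m = 2^6 = 64


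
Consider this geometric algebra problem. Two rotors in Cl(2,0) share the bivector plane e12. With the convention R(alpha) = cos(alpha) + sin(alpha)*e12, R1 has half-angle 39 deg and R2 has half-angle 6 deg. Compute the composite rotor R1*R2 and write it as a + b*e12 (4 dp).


Same-plane rotors commute and their half-angles add:
R1*R2 = cos(a1 + a2) + sin(a1 + a2)*e12.
a1 + a2 = 39 + 6 = 45 deg
cos(45 deg) = 0.7071
sin(45 deg) = 0.7071
R1*R2 = 0.7071 + 0.7071*e12


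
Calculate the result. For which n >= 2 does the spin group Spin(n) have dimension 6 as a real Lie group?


dim Spin(n) = dim so(n) = n(n-1)/2.
Solve n(n-1)/2 = 6, i.e. n^2 - n - 12 = 0.
Discriminant = 1 + 8*6 = 49
n = (1 + sqrt(49))/2 = (1 + 7)/2 = 4


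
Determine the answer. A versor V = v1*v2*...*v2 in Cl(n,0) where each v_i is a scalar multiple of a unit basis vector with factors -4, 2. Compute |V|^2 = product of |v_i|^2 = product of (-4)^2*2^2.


Each vector v_i has |v_i|^2 = s_i^2
Squared scales: (-4)^2 = 16, 2^2 = 4
|V|^2 = 16 * 4
= 64


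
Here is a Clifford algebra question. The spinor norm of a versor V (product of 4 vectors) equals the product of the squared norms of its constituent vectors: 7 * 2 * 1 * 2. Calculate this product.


Spinor norm N(V) = |v1|^2 * |v2|^2 * ... * |v4|^2
= 7 * 2 * 1 * 2
Running product: 7, 14, 14, 28
N(V) = 28


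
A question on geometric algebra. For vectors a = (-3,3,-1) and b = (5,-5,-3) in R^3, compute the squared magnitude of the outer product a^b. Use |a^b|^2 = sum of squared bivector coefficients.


a wedge b = (a1*b2 - a2*b1)*e12 + (a1*b3 - a3*b1)*e13 + (a2*b3 - a3*b2)*e23
e12 coeff: (-3)*(-5) - 3*5 = 15 - 15 = 0
e13 coeff: (-3)*(-3) - (-1)*5 = 9 - (-5) = 14
e23 coeff: 3*(-3) - (-1)*(-5) = -9 - 5 = -14
|a wedge b|^2 = 0^2 + 14^2 + (-14)^2
= 0 + 196 + 196
= 392


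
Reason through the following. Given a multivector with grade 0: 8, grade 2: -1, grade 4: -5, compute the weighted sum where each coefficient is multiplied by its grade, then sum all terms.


Grade-weighted sum = sum of grade_k * coefficient_k
0*8 = 0
2*(-1) = -2
4*(-5) = -20
Total = 0 + (-2) + (-20) = -22


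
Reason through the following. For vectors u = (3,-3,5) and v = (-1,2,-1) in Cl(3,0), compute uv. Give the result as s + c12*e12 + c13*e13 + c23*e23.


In Cl(3,0): e_i^2 = 1, e_ie_j = -e_je_i for i != j.
Scalar part = u . v = 3*(-1) + (-3)*2 + 5*(-1)
= -3 + (-6) + (-5) = -14
e12 coeff = 3*2 - (-3)*(-1) = 6 - 3 = 3
e13 coeff = 3*(-1) - 5*(-1) = -3 - (-5) = 2
e23 coeff = (-3)*(-1) - 5*2 = 3 - 10 = -7
uv = -14 + 3*e12 + 2*e13 - 7*e23


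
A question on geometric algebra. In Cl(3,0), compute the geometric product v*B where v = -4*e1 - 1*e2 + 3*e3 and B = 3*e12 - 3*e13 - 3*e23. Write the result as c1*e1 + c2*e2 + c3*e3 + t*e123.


vB has grade-1 (vector) and grade-3 (trivector) parts: vB = (v _| B) + (v ^ B).
Vector part <vB>_1:
  e1: -v2*b12 - v3*b13 = -(-1)*(3) - (3)*(-3) = 12
  e2: v1*b12 - v3*b23 = (-4)*(3) - (3)*(-3) = -3
  e3: v1*b13 + v2*b23 = (-4)*(-3) + (-1)*(-3) = 15
Trivector part <vB>_3:
  e123: v1*b23 - v2*b13 + v3*b12 = (-4)*(-3) - (-1)*(-3) + (3)*(3) = 18
vB = 12*e1 - 3*e2 + 15*e3 + 18*e123


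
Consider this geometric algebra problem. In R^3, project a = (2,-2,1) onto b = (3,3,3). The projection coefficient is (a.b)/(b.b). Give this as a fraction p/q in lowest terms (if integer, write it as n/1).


Projection coefficient = (a . b) / (b . b)
a . b = 2*3 + (-2)*3 + 1*3
= 6 + (-6) + 3 = 3
b . b = 3^2 + 3^2 + 3^2
= 9 + 9 + 9 = 27
Coefficient = 3/27
In lowest terms: 1/9


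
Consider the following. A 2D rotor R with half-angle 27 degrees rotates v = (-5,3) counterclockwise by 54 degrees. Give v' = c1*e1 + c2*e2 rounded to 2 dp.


Rotor R = cos(27deg) - sin(27deg)*e12
Rotation angle theta = 2 * 27 = 54 degrees
v' = R*v*~R rotates v by theta.
cos(54deg) = 0.5878, sin(54deg) = 0.8090
v'_1 = -5*cos(54deg) - 3*sin(54deg)
= -5*0.5878 - 3*0.8090
= -5.37
v'_2 = -5*sin(54deg) + 3*cos(54deg)
= -5*0.8090 + 3*0.5878
= -2.28
v' = -5.37*e1 - 2.28*e2


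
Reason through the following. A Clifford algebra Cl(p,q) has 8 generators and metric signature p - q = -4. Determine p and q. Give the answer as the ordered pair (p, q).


We need p + q = 8 and p - q = -4.
Adding: 2p = 8 + (-4) = 4, so p = 2.
Then q = 8 - 2 = 6.
(p, q) = (2, 6)


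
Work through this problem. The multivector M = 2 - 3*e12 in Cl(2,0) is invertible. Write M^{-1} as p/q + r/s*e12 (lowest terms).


M = 2 - 3*e12, where e12^2 = -1.
Since M commutes with its reverse ~M = a - b*e12, M * ~M = a^2 - b^2*e12^2 = a^2 + b^2.
So M^{-1} = ~M / (a^2 + b^2) = (a - b*e12)/(a^2 + b^2).
a^2 + b^2 = 4 + 9 = 13
Scalar part = 2/13 = 2/13
Bivector coeff = 3/13 = 3/13
M^{-1} = 2/13 + 3/13*e12


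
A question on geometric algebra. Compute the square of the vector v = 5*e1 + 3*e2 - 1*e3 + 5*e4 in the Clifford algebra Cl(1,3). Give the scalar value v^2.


v^2 = sum of c_i^2 * e_i^2
Positive signature terms (e_i^2 = +1): 5^2 = 25
Negative signature terms (e_j^2 = -1): 3^2 + (-1)^2 + 5^2 = 35
v^2 = 25 - 35 = -10


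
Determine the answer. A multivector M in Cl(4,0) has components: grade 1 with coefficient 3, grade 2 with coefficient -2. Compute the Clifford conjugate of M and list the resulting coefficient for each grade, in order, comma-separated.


Clifford conjugate sign for grade k: (-1)^(k(k+1)/2)
Grade 1: (-1)^(1*2/2) = (-1)^1 = -1, coeff 3 -> -3
Grade 2: (-1)^(2*3/2) = (-1)^3 = -1, coeff -2 -> 2
Conjugated coefficients: -3, 2


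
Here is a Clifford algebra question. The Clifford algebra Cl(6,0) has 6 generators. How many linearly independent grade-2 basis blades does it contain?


Number of grade-k basis blades in Cl(p,q) with n = p + q is C(n, k).
n = 6 + 0 = 6
C(6, 2) = 6! / (2! * 4!)
= 720 / (2 * 24)
= 15


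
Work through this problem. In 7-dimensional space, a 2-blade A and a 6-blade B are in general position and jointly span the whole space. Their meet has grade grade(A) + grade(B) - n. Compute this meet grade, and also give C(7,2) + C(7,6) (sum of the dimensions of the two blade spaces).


Meet grade = grade(A) + grade(B) - n
= 2 + 6 - 7 = 1
C(7,2) = 21
C(7,6) = 7
dim_A + dim_B = 21 + 7 = 28


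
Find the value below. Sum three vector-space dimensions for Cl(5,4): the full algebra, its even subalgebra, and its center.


n = 5 + 4 = 9
Total dim = 2^9 = 512
Even subalgebra dim = 2^8 = 256
n is odd, so center dim = 2
Sum = 512 + 256 + 2 = 770


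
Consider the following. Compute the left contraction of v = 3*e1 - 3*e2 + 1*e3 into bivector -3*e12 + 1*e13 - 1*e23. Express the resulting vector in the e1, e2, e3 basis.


Left contraction v _| B = <vB>_1 (grade-1 part of the geometric product vB).
Using e1_|e12 = e2, e2_|e12 = -e1, e1_|e13 = e3, e3_|e13 = -e1, e2_|e23 = e3, e3_|e23 = -e2:
e1 coeff: -v2*b12 - v3*b13 = -(-3)*(-3) - (1)*(1) = -10
e2 coeff: v1*b12 - v3*b23 = (3)*(-3) - (1)*(-1) = -8
e3 coeff: v1*b13 + v2*b23 = (3)*(1) + (-3)*(-1) = 6
v _| B = -10*e1 - 8*e2 + 6*e3


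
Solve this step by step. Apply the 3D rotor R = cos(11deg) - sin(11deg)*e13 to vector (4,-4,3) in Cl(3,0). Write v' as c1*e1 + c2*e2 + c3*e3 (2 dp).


Rotor R = cos(11deg) - sin(11deg)*e13
Rotation angle theta = 2 * 11 = 22 degrees in the e13 plane (e1 -> e3).
The component perpendicular to the plane (e2) is invariant: v'_2 = v2 = -4.00
cos(22deg) = 0.9272, sin(22deg) = 0.3746
v'_1 = v1*cos(theta) - v3*sin(theta) = 4*0.9272 - 3*0.3746 = 2.58
v'_3 = v1*sin(theta) + v3*cos(theta) = 4*0.3746 + 3*0.9272 = 4.28
v' = 2.58*e1 - 4.00*e2 + 4.28*e3


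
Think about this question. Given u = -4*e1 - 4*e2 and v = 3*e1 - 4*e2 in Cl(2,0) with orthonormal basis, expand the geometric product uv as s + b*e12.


Expand: (-4*e1 - 4*e2)(3*e1 - 4*e2)
= (-4)*3*e1e1 + (-4)*(-4)*e1e2 + (-4)*3*e2e1 + (-4)*(-4)*e2e2
Using e1^2 = e2^2 = 1, e2e1 = -e1e2:
Scalar part s = (-4)*3 + (-4)*(-4) = -12 + 16 = 4
Bivector part b = (-4)*(-4) - (-4)*3 = 16 - (-12) = 28
uv = 4 + 28*e12


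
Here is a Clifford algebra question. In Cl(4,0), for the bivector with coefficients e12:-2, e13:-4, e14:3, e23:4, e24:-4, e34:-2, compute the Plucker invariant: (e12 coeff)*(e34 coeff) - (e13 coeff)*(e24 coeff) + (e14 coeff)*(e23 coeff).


Plucker relation: af - be + cd
a*f = (-2)*(-2) = 4
b*e = (-4)*(-4) = 16
c*d = 3*4 = 12
af - be + cd = 4 - 16 + 12
= 0


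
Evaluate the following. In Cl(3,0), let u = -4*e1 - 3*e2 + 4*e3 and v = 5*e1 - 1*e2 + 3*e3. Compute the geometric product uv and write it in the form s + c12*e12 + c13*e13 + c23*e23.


In Cl(3,0): e_i^2 = 1, e_ie_j = -e_je_i for i != j.
Scalar part = u . v = (-4)*5 + (-3)*(-1) + 4*3
= -20 + 3 + 12 = -5
e12 coeff = (-4)*(-1) - (-3)*5 = 4 - (-15) = 19
e13 coeff = (-4)*3 - 4*5 = -12 - 20 = -32
e23 coeff = (-3)*3 - 4*(-1) = -9 - (-4) = -5
uv = -5 + 19*e12 - 32*e13 - 5*e23


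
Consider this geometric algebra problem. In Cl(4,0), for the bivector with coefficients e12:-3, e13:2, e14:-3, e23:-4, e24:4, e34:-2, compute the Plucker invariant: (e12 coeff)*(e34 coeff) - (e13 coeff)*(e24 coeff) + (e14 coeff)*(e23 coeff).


Plucker relation: af - be + cd
a*f = (-3)*(-2) = 6
b*e = 2*4 = 8
c*d = (-3)*(-4) = 12
af - be + cd = 6 - 8 + 12
= 10


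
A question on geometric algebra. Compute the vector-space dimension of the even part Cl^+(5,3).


Even subalgebra dimension = 2^(n-1)
n = 5 + 3 = 8
2^(8 - 1) = 2^7 = 128
Verification: sum of C(8,k) for even k = 1 + 28 + 70 + 28 + 1 = 128
Result = 128


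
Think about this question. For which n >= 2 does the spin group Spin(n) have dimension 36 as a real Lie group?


dim Spin(n) = dim so(n) = n(n-1)/2.
Solve n(n-1)/2 = 36, i.e. n^2 - n - 72 = 0.
Discriminant = 1 + 8*36 = 289
n = (1 + sqrt(289))/2 = (1 + 17)/2 = 9


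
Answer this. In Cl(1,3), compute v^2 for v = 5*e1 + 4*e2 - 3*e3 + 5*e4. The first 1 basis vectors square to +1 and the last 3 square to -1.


v^2 = sum of c_i^2 * e_i^2
Positive signature terms (e_i^2 = +1): 5^2 = 25
Negative signature terms (e_j^2 = -1): 4^2 + (-3)^2 + 5^2 = 50
v^2 = 25 - 50 = -25


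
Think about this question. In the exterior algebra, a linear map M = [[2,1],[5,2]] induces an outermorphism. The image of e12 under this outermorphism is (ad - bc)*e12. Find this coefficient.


The outermorphism of a linear map f sends e1^e2 to f(e1)^f(e2).
f(e1) = 2*e1 + 5*e2
f(e2) = 1*e1 + 2*e2
f(e1) ^ f(e2) = (2*e1 + 5*e2) ^ (1*e1 + 2*e2)
= 2*2*e12 + 5*1*e21
= (4 - 5)*e12
= -1*e12
Coefficient = -1


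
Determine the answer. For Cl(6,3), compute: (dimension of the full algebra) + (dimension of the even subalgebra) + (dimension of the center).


n = 6 + 3 = 9
Total dim = 2^9 = 512
Even subalgebra dim = 2^8 = 256
n is odd, so center dim = 2
Sum = 512 + 256 + 2 = 770


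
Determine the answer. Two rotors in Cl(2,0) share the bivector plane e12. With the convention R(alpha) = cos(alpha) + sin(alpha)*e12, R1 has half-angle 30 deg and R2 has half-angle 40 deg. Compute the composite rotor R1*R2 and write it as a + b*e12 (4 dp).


Same-plane rotors commute and their half-angles add:
R1*R2 = cos(a1 + a2) + sin(a1 + a2)*e12.
a1 + a2 = 30 + 40 = 70 deg
cos(70 deg) = 0.3420
sin(70 deg) = 0.9397
R1*R2 = 0.3420 + 0.9397*e12


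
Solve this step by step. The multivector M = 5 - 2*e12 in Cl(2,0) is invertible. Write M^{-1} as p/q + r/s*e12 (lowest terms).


M = 5 - 2*e12, where e12^2 = -1.
Since M commutes with its reverse ~M = a - b*e12, M * ~M = a^2 - b^2*e12^2 = a^2 + b^2.
So M^{-1} = ~M / (a^2 + b^2) = (a - b*e12)/(a^2 + b^2).
a^2 + b^2 = 25 + 4 = 29
Scalar part = 5/29 = 5/29
Bivector coeff = 2/29 = 2/29
M^{-1} = 5/29 + 2/29*e12


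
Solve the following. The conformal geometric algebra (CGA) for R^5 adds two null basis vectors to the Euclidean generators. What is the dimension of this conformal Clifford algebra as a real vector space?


The conformal model of R^5 uses Cl(6,1): the 5 Euclidean generators plus two extra orthogonal generators e+ (e+^2 = +1) and e- (e-^2 = -1), from which the null vectors e0, einf are built.
Number of generators m = 5 + 2 = 7.
dim Cl(p,q) = 2^m = 2^7 = 128


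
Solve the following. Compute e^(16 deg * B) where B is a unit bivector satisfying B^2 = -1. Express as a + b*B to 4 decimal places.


For a unit bivector B with B^2 = -1, the exponential series gives
e^(theta*B) = cos(theta) + sin(theta)*B (the GA analogue of Euler's formula).
theta = 16 degrees = 0.279253 rad
cos(16 deg) = 0.9613
sin(16 deg) = 0.2756
exp(theta*B) = 0.9613 + 0.2756*B


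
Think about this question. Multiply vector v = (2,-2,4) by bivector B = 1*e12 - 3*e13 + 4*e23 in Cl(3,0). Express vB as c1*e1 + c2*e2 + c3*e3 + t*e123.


vB has grade-1 (vector) and grade-3 (trivector) parts: vB = (v _| B) + (v ^ B).
Vector part <vB>_1:
  e1: -v2*b12 - v3*b13 = -(-2)*(1) - (4)*(-3) = 14
  e2: v1*b12 - v3*b23 = (2)*(1) - (4)*(4) = -14
  e3: v1*b13 + v2*b23 = (2)*(-3) + (-2)*(4) = -14
Trivector part <vB>_3:
  e123: v1*b23 - v2*b13 + v3*b12 = (2)*(4) - (-2)*(-3) + (4)*(1) = 6
vB = 14*e1 - 14*e2 - 14*e3 + 6*e123


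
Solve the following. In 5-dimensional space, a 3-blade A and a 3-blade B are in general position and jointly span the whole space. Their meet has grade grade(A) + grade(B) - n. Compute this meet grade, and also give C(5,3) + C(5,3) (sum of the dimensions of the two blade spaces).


Meet grade = grade(A) + grade(B) - n
= 3 + 3 - 5 = 1
C(5,3) = 10
C(5,3) = 10
dim_A + dim_B = 10 + 10 = 20


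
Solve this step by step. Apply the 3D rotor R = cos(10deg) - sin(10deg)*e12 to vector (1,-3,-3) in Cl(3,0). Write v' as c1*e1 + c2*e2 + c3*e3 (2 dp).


Rotor R = cos(10deg) - sin(10deg)*e12
Rotation angle theta = 2 * 10 = 20 degrees in the e12 plane (e1 -> e2).
The component perpendicular to the plane (e3) is invariant: v'_3 = v3 = -3.00
cos(20deg) = 0.9397, sin(20deg) = 0.3420
v'_1 = v1*cos(theta) - v2*sin(theta) = 1*0.9397 - (-3)*0.3420 = 1.97
v'_2 = v1*sin(theta) + v2*cos(theta) = 1*0.3420 + (-3)*0.9397 = -2.48
v' = 1.97*e1 - 2.48*e2 - 3.00*e3


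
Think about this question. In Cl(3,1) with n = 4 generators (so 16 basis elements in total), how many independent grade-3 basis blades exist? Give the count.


Number of grade-k basis blades in Cl(p,q) with n = p + q is C(n, k).
n = 3 + 1 = 4
C(4, 3) = 4! / (3! * 1!)
= 24 / (6 * 1)
= 4


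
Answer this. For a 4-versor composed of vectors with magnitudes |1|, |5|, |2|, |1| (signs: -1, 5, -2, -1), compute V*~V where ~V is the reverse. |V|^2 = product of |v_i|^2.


Each vector v_i has |v_i|^2 = s_i^2
Squared scales: (-1)^2 = 1, 5^2 = 25, (-2)^2 = 4, (-1)^2 = 1
|V|^2 = 1 * 25 * 4 * 1
= 100


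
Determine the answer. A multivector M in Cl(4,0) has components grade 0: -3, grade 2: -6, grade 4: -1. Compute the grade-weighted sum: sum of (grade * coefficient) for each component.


Grade-weighted sum = sum of grade_k * coefficient_k
0*(-3) = 0
2*(-6) = -12
4*(-1) = -4
Total = 0 + (-12) + (-4) = -16


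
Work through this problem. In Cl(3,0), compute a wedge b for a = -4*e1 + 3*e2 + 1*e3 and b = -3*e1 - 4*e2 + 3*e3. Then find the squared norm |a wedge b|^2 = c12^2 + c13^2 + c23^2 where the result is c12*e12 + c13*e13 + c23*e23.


a wedge b = (a1*b2 - a2*b1)*e12 + (a1*b3 - a3*b1)*e13 + (a2*b3 - a3*b2)*e23
e12 coeff: (-4)*(-4) - 3*(-3) = 16 - (-9) = 25
e13 coeff: (-4)*3 - 1*(-3) = -12 - (-3) = -9
e23 coeff: 3*3 - 1*(-4) = 9 - (-4) = 13
|a wedge b|^2 = 25^2 + (-9)^2 + 13^2
= 625 + 81 + 169
= 875


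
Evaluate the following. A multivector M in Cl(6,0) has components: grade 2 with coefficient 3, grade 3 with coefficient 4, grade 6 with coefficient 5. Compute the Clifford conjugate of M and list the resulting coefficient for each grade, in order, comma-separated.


Clifford conjugate sign for grade k: (-1)^(k(k+1)/2)
Grade 2: (-1)^(2*3/2) = (-1)^3 = -1, coeff 3 -> -3
Grade 3: (-1)^(3*4/2) = (-1)^6 = 1, coeff 4 -> 4
Grade 6: (-1)^(6*7/2) = (-1)^21 = -1, coeff 5 -> -5
Conjugated coefficients: -3, 4, -5


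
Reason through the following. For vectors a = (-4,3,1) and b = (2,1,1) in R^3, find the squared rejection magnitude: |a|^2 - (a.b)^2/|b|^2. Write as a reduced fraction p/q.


|a|^2 = (-4)^2 + 3^2 + 1^2 = 26
|b|^2 = 2^2 + 1^2 + 1^2 = 6
a . b = (-4)*2 + 3*1 + 1*1 = -4
(a.b)^2 = (-4)^2 = 16
|rej|^2 = 26 - 16/6
= (156 - 16)/6
= 140/6
In lowest terms: 70/3


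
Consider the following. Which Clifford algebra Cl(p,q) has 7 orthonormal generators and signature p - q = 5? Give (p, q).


We need p + q = 7 and p - q = 5.
Adding: 2p = 7 + 5 = 12, so p = 6.
Then q = 7 - 6 = 1.
(p, q) = (6, 1)


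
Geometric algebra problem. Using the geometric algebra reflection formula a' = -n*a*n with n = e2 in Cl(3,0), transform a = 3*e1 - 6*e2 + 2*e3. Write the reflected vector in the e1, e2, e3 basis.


Reflection formula: a' = -n*a*n, with n = e2 (unit vector, n^2 = 1).
For reflection through hyperplane perp to e2:
The component along e2 flips sign, others stay.
a = (3, -6, 2)
a' = (3, 6, 2)
a' = 3*e1 + 6*e2 + 2*e3


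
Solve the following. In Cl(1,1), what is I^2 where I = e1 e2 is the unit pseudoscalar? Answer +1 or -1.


The pseudoscalar I = e1...e_n (product of all n generators) of Cl(p,q) satisfies I^2 = (-1)^(q + n(n-1)/2).
p = 1, q = 1, n = p + q = 2
n(n-1)/2 = 2 * 1 / 2 = 1
Exponent = q + n(n-1)/2 = 1 + 1 = 2
I^2 = (-1)^2 = +1


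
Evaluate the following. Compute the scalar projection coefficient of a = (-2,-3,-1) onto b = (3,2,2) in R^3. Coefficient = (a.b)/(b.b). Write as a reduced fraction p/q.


Projection coefficient = (a . b) / (b . b)
a . b = (-2)*3 + (-3)*2 + (-1)*2
= -6 + (-6) + (-2) = -14
b . b = 3^2 + 2^2 + 2^2
= 9 + 4 + 4 = 17
Coefficient = -14/17
In lowest terms: -14/17


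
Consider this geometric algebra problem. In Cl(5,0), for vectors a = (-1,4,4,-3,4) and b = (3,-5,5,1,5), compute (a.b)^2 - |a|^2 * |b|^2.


a . b = (-1)*3 + 4*(-5) + 4*5 + (-3)*1 + 4*5
= -3 + (-20) + 20 + (-3) + 20 = 14
|a|^2 = (-1)^2 + 4^2 + 4^2 + (-3)^2 + 4^2 = 58
|b|^2 = 3^2 + (-5)^2 + 5^2 + 1^2 + 5^2 = 85
(a.b)^2 = 14^2 = 196
|a|^2 * |b|^2 = 58 * 85 = 4930
Result = 196 - 4930 = -4734


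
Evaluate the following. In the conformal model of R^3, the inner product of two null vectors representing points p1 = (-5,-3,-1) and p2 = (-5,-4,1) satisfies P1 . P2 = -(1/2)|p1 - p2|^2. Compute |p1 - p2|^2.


p1 - p2 = (0, 1, -2)
|p1 - p2|^2 = 0^2 + 1^2 + (-2)^2
= 0 + 1 + 4
= 5


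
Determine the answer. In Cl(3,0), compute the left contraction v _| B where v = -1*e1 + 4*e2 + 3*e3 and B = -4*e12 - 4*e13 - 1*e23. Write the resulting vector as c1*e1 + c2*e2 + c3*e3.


Left contraction v _| B = <vB>_1 (grade-1 part of the geometric product vB).
Using e1_|e12 = e2, e2_|e12 = -e1, e1_|e13 = e3, e3_|e13 = -e1, e2_|e23 = e3, e3_|e23 = -e2:
e1 coeff: -v2*b12 - v3*b13 = -(4)*(-4) - (3)*(-4) = 28
e2 coeff: v1*b12 - v3*b23 = (-1)*(-4) - (3)*(-1) = 7
e3 coeff: v1*b13 + v2*b23 = (-1)*(-4) + (4)*(-1) = 0
v _| B = 28*e1 + 7*e2 + 0*e3


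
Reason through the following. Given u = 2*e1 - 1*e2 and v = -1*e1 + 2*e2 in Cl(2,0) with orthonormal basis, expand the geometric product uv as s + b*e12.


Expand: (2*e1 - 1*e2)(-1*e1 + 2*e2)
= 2*(-1)*e1e1 + 2*2*e1e2 + (-1)*(-1)*e2e1 + (-1)*2*e2e2
Using e1^2 = e2^2 = 1, e2e1 = -e1e2:
Scalar part s = 2*(-1) + (-1)*2 = -2 + (-2) = -4
Bivector part b = 2*2 - (-1)*(-1) = 4 - 1 = 3
uv = -4 + 3*e12


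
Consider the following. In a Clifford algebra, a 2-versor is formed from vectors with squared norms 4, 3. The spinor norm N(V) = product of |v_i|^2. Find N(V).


Spinor norm N(V) = |v1|^2 * |v2|^2 * ... * |v2|^2
= 4 * 3
Running product: 4, 12
N(V) = 12


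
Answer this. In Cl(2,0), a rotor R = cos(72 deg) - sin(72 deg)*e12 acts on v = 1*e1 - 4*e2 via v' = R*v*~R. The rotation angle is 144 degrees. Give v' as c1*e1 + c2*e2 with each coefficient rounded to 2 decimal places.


Rotor R = cos(72deg) - sin(72deg)*e12
Rotation angle theta = 2 * 72 = 144 degrees
v' = R*v*~R rotates v by theta.
cos(144deg) = -0.8090, sin(144deg) = 0.5878
v'_1 = 1*cos(144deg) - (-4)*sin(144deg)
= 1*(-0.8090) - (-4)*0.5878
= 1.54
v'_2 = 1*sin(144deg) + (-4)*cos(144deg)
= 1*0.5878 + (-4)*(-0.8090)
= 3.82
v' = 1.54*e1 + 3.82*e2


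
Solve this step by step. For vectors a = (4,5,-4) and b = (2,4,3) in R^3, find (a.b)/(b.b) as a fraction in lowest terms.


Projection coefficient = (a . b) / (b . b)
a . b = 4*2 + 5*4 + (-4)*3
= 8 + 20 + (-12) = 16
b . b = 2^2 + 4^2 + 3^2
= 4 + 16 + 9 = 29
Coefficient = 16/29
In lowest terms: 16/29


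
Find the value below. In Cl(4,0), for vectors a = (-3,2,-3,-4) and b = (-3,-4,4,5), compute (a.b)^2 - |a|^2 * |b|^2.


a . b = (-3)*(-3) + 2*(-4) + (-3)*4 + (-4)*5
= 9 + (-8) + (-12) + (-20) = -31
|a|^2 = (-3)^2 + 2^2 + (-3)^2 + (-4)^2 = 38
|b|^2 = (-3)^2 + (-4)^2 + 4^2 + 5^2 = 66
(a.b)^2 = (-31)^2 = 961
|a|^2 * |b|^2 = 38 * 66 = 2508
Result = 961 - 2508 = -1547


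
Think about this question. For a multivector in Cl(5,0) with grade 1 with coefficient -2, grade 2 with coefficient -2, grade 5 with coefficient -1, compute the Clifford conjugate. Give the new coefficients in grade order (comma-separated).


Clifford conjugate sign for grade k: (-1)^(k(k+1)/2)
Grade 1: (-1)^(1*2/2) = (-1)^1 = -1, coeff -2 -> 2
Grade 2: (-1)^(2*3/2) = (-1)^3 = -1, coeff -2 -> 2
Grade 5: (-1)^(5*6/2) = (-1)^15 = -1, coeff -1 -> 1
Conjugated coefficients: 2, 2, 1


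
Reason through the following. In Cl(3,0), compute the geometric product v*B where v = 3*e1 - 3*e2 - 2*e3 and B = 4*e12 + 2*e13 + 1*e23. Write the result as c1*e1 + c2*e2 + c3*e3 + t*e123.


vB has grade-1 (vector) and grade-3 (trivector) parts: vB = (v _| B) + (v ^ B).
Vector part <vB>_1:
  e1: -v2*b12 - v3*b13 = -(-3)*(4) - (-2)*(2) = 16
  e2: v1*b12 - v3*b23 = (3)*(4) - (-2)*(1) = 14
  e3: v1*b13 + v2*b23 = (3)*(2) + (-3)*(1) = 3
Trivector part <vB>_3:
  e123: v1*b23 - v2*b13 + v3*b12 = (3)*(1) - (-3)*(2) + (-2)*(4) = 1
vB = 16*e1 + 14*e2 + 3*e3 + 1*e123


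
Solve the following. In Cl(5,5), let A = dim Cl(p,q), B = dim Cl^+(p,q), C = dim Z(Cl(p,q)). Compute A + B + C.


n = 5 + 5 = 10
Total dim = 2^10 = 1024
Even subalgebra dim = 2^9 = 512
n is even, so center dim = 1
Sum = 1024 + 512 + 1 = 1537


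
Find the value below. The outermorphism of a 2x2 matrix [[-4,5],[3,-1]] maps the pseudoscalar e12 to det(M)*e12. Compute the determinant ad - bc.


The outermorphism of a linear map f sends e1^e2 to f(e1)^f(e2).
f(e1) = -4*e1 + 3*e2
f(e2) = 5*e1 - 1*e2
f(e1) ^ f(e2) = (-4*e1 + 3*e2) ^ (5*e1 - 1*e2)
= (-4)*(-1)*e12 + 3*5*e21
= (4 - 15)*e12
= -11*e12
Coefficient = -11


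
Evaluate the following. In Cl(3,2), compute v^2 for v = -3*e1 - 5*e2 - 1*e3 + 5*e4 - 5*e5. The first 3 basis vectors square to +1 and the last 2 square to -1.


v^2 = sum of c_i^2 * e_i^2
Positive signature terms (e_i^2 = +1): (-3)^2 + (-5)^2 + (-1)^2 = 35
Negative signature terms (e_j^2 = -1): 5^2 + (-5)^2 = 50
v^2 = 35 - 50 = -15


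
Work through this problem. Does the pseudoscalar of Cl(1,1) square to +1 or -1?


The pseudoscalar I = e1...e_n (product of all n generators) of Cl(p,q) satisfies I^2 = (-1)^(q + n(n-1)/2).
p = 1, q = 1, n = p + q = 2
n(n-1)/2 = 2 * 1 / 2 = 1
Exponent = q + n(n-1)/2 = 1 + 1 = 2
I^2 = (-1)^2 = +1


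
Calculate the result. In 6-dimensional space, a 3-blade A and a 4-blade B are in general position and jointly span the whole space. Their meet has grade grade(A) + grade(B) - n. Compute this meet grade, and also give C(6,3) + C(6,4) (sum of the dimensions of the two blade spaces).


Meet grade = grade(A) + grade(B) - n
= 3 + 4 - 6 = 1
C(6,3) = 20
C(6,4) = 15
dim_A + dim_B = 20 + 15 = 35


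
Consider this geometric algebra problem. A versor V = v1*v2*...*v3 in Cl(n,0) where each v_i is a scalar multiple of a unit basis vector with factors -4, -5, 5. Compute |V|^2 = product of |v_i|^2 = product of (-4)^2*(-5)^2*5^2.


Each vector v_i has |v_i|^2 = s_i^2
Squared scales: (-4)^2 = 16, (-5)^2 = 25, 5^2 = 25
|V|^2 = 16 * 25 * 25
= 10000


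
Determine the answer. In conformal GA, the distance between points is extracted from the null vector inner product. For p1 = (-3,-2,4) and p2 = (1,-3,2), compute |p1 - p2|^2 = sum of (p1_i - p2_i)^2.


p1 - p2 = (-4, 1, 2)
|p1 - p2|^2 = (-4)^2 + 1^2 + 2^2
= 16 + 1 + 4
= 21


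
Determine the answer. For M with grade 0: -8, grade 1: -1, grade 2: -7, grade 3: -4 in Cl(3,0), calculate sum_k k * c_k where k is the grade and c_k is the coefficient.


Grade-weighted sum = sum of grade_k * coefficient_k
0*(-8) = 0
1*(-1) = -1
2*(-7) = -14
3*(-4) = -12
Total = 0 + (-1) + (-14) + (-12) = -27


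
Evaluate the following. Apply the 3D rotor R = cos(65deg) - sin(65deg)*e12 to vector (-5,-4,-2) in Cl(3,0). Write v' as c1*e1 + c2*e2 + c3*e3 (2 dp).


Rotor R = cos(65deg) - sin(65deg)*e12
Rotation angle theta = 2 * 65 = 130 degrees in the e12 plane (e1 -> e2).
The component perpendicular to the plane (e3) is invariant: v'_3 = v3 = -2.00
cos(130deg) = -0.6428, sin(130deg) = 0.7660
v'_1 = v1*cos(theta) - v2*sin(theta) = -5*(-0.6428) - (-4)*0.7660 = 6.28
v'_2 = v1*sin(theta) + v2*cos(theta) = -5*0.7660 + (-4)*(-0.6428) = -1.26
v' = 6.28*e1 - 1.26*e2 - 2.00*e3


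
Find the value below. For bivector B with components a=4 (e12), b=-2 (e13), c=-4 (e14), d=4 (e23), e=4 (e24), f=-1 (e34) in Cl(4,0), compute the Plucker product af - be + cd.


Plucker relation: af - be + cd
a*f = 4*(-1) = -4
b*e = (-2)*4 = -8
c*d = (-4)*4 = -16
af - be + cd = -4 - (-8) + (-16)
= -12


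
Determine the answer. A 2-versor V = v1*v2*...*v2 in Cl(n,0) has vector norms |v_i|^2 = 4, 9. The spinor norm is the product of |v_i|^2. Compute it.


Spinor norm N(V) = |v1|^2 * |v2|^2 * ... * |v2|^2
= 4 * 9
Running product: 4, 36
N(V) = 36


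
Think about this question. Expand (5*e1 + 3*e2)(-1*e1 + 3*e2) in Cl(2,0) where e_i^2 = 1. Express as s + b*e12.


Expand: (5*e1 + 3*e2)(-1*e1 + 3*e2)
= 5*(-1)*e1e1 + 5*3*e1e2 + 3*(-1)*e2e1 + 3*3*e2e2
Using e1^2 = e2^2 = 1, e2e1 = -e1e2:
Scalar part s = 5*(-1) + 3*3 = -5 + 9 = 4
Bivector part b = 5*3 - 3*(-1) = 15 - (-3) = 18
uv = 4 + 18*e12


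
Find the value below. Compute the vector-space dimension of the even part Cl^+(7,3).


Even subalgebra dimension = 2^(n-1)
n = 7 + 3 = 10
2^(10 - 1) = 2^9 = 512
Verification: sum of C(10,k) for even k = 1 + 45 + 210 + 210 + 45 + 1 = 512
Result = 512


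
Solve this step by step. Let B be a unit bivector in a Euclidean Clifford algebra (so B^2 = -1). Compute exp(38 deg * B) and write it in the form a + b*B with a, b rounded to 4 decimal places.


For a unit bivector B with B^2 = -1, the exponential series gives
e^(theta*B) = cos(theta) + sin(theta)*B (the GA analogue of Euler's formula).
theta = 38 degrees = 0.663225 rad
cos(38 deg) = 0.7880
sin(38 deg) = 0.6157
exp(theta*B) = 0.7880 + 0.6157*B


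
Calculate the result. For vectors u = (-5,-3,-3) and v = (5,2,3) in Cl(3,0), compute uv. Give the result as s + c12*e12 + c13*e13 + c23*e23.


In Cl(3,0): e_i^2 = 1, e_ie_j = -e_je_i for i != j.
Scalar part = u . v = (-5)*5 + (-3)*2 + (-3)*3
= -25 + (-6) + (-9) = -40
e12 coeff = (-5)*2 - (-3)*5 = -10 - (-15) = 5
e13 coeff = (-5)*3 - (-3)*5 = -15 - (-15) = 0
e23 coeff = (-3)*3 - (-3)*2 = -9 - (-6) = -3
uv = -40 + 5*e12 + 0*e13 - 3*e23


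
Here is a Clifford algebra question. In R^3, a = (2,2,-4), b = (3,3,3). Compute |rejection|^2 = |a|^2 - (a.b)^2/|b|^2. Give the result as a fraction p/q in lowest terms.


|a|^2 = 2^2 + 2^2 + (-4)^2 = 24
|b|^2 = 3^2 + 3^2 + 3^2 = 27
a . b = 2*3 + 2*3 + (-4)*3 = 0
(a.b)^2 = 0^2 = 0
|rej|^2 = 24 - 0/27
= (648 - 0)/27
= 648/27
In lowest terms: 24/1


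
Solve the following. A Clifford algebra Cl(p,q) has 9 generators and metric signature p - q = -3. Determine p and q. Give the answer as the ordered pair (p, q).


We need p + q = 9 and p - q = -3.
Adding: 2p = 9 + (-3) = 6, so p = 3.
Then q = 9 - 3 = 6.
(p, q) = (3, 6)


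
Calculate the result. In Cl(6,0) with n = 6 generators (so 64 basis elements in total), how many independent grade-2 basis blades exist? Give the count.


Number of grade-k basis blades in Cl(p,q) with n = p + q is C(n, k).
n = 6 + 0 = 6
C(6, 2) = 6! / (2! * 4!)
= 720 / (2 * 24)
= 15


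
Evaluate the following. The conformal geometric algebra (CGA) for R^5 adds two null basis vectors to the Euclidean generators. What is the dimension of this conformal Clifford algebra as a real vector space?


The conformal model of R^5 uses Cl(6,1): the 5 Euclidean generators plus two extra orthogonal generators e+ (e+^2 = +1) and e- (e-^2 = -1), from which the null vectors e0, einf are built.
Number of generators m = 5 + 2 = 7.
dim Cl(p,q) = 2^m = 2^7 = 128


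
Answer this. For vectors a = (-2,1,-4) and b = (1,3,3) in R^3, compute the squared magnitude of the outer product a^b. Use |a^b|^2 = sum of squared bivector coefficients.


a wedge b = (a1*b2 - a2*b1)*e12 + (a1*b3 - a3*b1)*e13 + (a2*b3 - a3*b2)*e23
e12 coeff: (-2)*3 - 1*1 = -6 - 1 = -7
e13 coeff: (-2)*3 - (-4)*1 = -6 - (-4) = -2
e23 coeff: 1*3 - (-4)*3 = 3 - (-12) = 15
|a wedge b|^2 = (-7)^2 + (-2)^2 + 15^2
= 49 + 4 + 225
= 278


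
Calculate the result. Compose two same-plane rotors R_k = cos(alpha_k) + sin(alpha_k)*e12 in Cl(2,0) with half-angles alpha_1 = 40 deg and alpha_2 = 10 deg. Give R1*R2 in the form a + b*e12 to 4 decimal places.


Same-plane rotors commute and their half-angles add:
R1*R2 = cos(a1 + a2) + sin(a1 + a2)*e12.
a1 + a2 = 40 + 10 = 50 deg
cos(50 deg) = 0.6428
sin(50 deg) = 0.7660
R1*R2 = 0.6428 + 0.7660*e12


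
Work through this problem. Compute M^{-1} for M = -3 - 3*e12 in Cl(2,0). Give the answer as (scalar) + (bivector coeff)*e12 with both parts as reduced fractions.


M = -3 - 3*e12, where e12^2 = -1.
Since M commutes with its reverse ~M = a - b*e12, M * ~M = a^2 - b^2*e12^2 = a^2 + b^2.
So M^{-1} = ~M / (a^2 + b^2) = (a - b*e12)/(a^2 + b^2).
a^2 + b^2 = 9 + 9 = 18
Scalar part = -3/18 = -1/6
Bivector coeff = 3/18 = 1/6
M^{-1} = -1/6 + 1/6*e12


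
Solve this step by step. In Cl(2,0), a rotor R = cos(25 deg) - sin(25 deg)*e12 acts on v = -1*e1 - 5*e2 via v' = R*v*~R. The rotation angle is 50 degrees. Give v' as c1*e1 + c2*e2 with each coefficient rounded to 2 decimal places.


Rotor R = cos(25deg) - sin(25deg)*e12
Rotation angle theta = 2 * 25 = 50 degrees
v' = R*v*~R rotates v by theta.
cos(50deg) = 0.6428, sin(50deg) = 0.7660
v'_1 = -1*cos(50deg) - (-5)*sin(50deg)
= -1*0.6428 - (-5)*0.7660
= 3.19
v'_2 = -1*sin(50deg) + (-5)*cos(50deg)
= -1*0.7660 + (-5)*0.6428
= -3.98
v' = 3.19*e1 - 3.98*e2


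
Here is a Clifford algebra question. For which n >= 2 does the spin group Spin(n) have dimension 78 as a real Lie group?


dim Spin(n) = dim so(n) = n(n-1)/2.
Solve n(n-1)/2 = 78, i.e. n^2 - n - 156 = 0.
Discriminant = 1 + 8*78 = 625
n = (1 + sqrt(625))/2 = (1 + 25)/2 = 13


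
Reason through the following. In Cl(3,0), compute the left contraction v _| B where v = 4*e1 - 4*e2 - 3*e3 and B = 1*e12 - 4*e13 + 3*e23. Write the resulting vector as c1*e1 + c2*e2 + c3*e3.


Left contraction v _| B = <vB>_1 (grade-1 part of the geometric product vB).
Using e1_|e12 = e2, e2_|e12 = -e1, e1_|e13 = e3, e3_|e13 = -e1, e2_|e23 = e3, e3_|e23 = -e2:
e1 coeff: -v2*b12 - v3*b13 = -(-4)*(1) - (-3)*(-4) = -8
e2 coeff: v1*b12 - v3*b23 = (4)*(1) - (-3)*(3) = 13
e3 coeff: v1*b13 + v2*b23 = (4)*(-4) + (-4)*(3) = -28
v _| B = -8*e1 + 13*e2 - 28*e3


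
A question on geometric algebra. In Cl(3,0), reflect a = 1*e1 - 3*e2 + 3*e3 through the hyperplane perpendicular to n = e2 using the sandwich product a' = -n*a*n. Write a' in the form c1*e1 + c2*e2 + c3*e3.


Reflection formula: a' = -n*a*n, with n = e2 (unit vector, n^2 = 1).
For reflection through hyperplane perp to e2:
The component along e2 flips sign, others stay.
a = (1, -3, 3)
a' = (1, 3, 3)
a' = 1*e1 + 3*e2 + 3*e3


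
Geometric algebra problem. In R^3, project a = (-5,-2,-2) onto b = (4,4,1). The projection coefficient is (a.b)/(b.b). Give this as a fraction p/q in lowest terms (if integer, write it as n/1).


Projection coefficient = (a . b) / (b . b)
a . b = (-5)*4 + (-2)*4 + (-2)*1
= -20 + (-8) + (-2) = -30
b . b = 4^2 + 4^2 + 1^2
= 16 + 16 + 1 = 33
Coefficient = -30/33
In lowest terms: -10/11


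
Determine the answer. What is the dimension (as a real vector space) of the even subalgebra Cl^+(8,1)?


Even subalgebra dimension = 2^(n-1)
n = 8 + 1 = 9
2^(9 - 1) = 2^8 = 256
Verification: sum of C(9,k) for even k = 1 + 36 + 126 + 84 + 9 = 256
Result = 256


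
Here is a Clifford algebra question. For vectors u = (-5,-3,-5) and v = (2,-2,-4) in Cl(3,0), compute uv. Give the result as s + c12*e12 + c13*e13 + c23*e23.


In Cl(3,0): e_i^2 = 1, e_ie_j = -e_je_i for i != j.
Scalar part = u . v = (-5)*2 + (-3)*(-2) + (-5)*(-4)
= -10 + 6 + 20 = 16
e12 coeff = (-5)*(-2) - (-3)*2 = 10 - (-6) = 16
e13 coeff = (-5)*(-4) - (-5)*2 = 20 - (-10) = 30
e23 coeff = (-3)*(-4) - (-5)*(-2) = 12 - 10 = 2
uv = 16 + 16*e12 + 30*e13 + 2*e23


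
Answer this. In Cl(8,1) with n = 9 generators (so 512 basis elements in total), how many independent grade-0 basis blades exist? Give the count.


Number of grade-k basis blades in Cl(p,q) with n = p + q is C(n, k).
n = 8 + 1 = 9
C(9, 0) = 9! / (0! * 9!)
= 362880 / (1 * 362880)
= 1


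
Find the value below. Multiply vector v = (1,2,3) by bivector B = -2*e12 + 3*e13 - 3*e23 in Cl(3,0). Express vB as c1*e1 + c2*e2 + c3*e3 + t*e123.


vB has grade-1 (vector) and grade-3 (trivector) parts: vB = (v _| B) + (v ^ B).
Vector part <vB>_1:
  e1: -v2*b12 - v3*b13 = -(2)*(-2) - (3)*(3) = -5
  e2: v1*b12 - v3*b23 = (1)*(-2) - (3)*(-3) = 7
  e3: v1*b13 + v2*b23 = (1)*(3) + (2)*(-3) = -3
Trivector part <vB>_3:
  e123: v1*b23 - v2*b13 + v3*b12 = (1)*(-3) - (2)*(3) + (3)*(-2) = -15
vB = -5*e1 + 7*e2 - 3*e3 - 15*e123


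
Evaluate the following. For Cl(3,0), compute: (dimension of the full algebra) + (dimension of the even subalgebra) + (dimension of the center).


n = 3 + 0 = 3
Total dim = 2^3 = 8
Even subalgebra dim = 2^2 = 4
n is odd, so center dim = 2
Sum = 8 + 4 + 2 = 14


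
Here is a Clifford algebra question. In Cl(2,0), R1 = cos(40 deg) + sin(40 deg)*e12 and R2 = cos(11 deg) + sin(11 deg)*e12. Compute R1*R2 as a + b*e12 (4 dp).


Same-plane rotors commute and their half-angles add:
R1*R2 = cos(a1 + a2) + sin(a1 + a2)*e12.
a1 + a2 = 40 + 11 = 51 deg
cos(51 deg) = 0.6293
sin(51 deg) = 0.7771
R1*R2 = 0.6293 + 0.7771*e12


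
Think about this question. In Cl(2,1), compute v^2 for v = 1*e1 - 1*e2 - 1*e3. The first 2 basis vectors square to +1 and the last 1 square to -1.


v^2 = sum of c_i^2 * e_i^2
Positive signature terms (e_i^2 = +1): 1^2 + (-1)^2 = 2
Negative signature terms (e_j^2 = -1): (-1)^2 = 1
v^2 = 2 - 1 = 1


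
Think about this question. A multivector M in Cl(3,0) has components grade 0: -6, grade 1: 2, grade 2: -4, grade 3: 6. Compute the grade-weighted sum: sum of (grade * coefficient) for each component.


Grade-weighted sum = sum of grade_k * coefficient_k
0*(-6) = 0
1*2 = 2
2*(-4) = -8
3*6 = 18
Total = 0 + 2 + (-8) + 18 = 12


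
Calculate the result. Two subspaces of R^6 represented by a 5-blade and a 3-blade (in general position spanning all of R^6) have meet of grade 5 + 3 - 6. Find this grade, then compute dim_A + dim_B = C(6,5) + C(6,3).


Meet grade = grade(A) + grade(B) - n
= 5 + 3 - 6 = 2
C(6,5) = 6
C(6,3) = 20
dim_A + dim_B = 6 + 20 = 26


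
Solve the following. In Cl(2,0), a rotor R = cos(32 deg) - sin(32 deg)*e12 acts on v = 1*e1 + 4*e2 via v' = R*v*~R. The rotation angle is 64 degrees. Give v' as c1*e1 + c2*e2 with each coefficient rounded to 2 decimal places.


Rotor R = cos(32deg) - sin(32deg)*e12
Rotation angle theta = 2 * 32 = 64 degrees
v' = R*v*~R rotates v by theta.
cos(64deg) = 0.4384, sin(64deg) = 0.8988
v'_1 = 1*cos(64deg) - 4*sin(64deg)
= 1*0.4384 - 4*0.8988
= -3.16
v'_2 = 1*sin(64deg) + 4*cos(64deg)
= 1*0.8988 + 4*0.4384
= 2.65
v' = -3.16*e1 + 2.65*e2


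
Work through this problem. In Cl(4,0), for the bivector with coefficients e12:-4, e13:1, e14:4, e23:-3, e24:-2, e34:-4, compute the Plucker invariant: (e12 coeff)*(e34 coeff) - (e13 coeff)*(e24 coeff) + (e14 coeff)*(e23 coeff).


Plucker relation: af - be + cd
a*f = (-4)*(-4) = 16
b*e = 1*(-2) = -2
c*d = 4*(-3) = -12
af - be + cd = 16 - (-2) + (-12)
= 6


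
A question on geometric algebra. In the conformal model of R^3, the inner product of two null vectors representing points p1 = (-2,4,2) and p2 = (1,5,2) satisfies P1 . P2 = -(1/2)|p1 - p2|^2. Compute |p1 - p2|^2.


p1 - p2 = (-3, -1, 0)
|p1 - p2|^2 = (-3)^2 + (-1)^2 + 0^2
= 9 + 1 + 0
= 10


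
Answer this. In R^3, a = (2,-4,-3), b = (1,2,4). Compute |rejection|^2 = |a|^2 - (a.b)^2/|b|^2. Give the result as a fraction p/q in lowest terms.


|a|^2 = 2^2 + (-4)^2 + (-3)^2 = 29
|b|^2 = 1^2 + 2^2 + 4^2 = 21
a . b = 2*1 + (-4)*2 + (-3)*4 = -18
(a.b)^2 = (-18)^2 = 324
|rej|^2 = 29 - 324/21
= (609 - 324)/21
= 285/21
In lowest terms: 95/7


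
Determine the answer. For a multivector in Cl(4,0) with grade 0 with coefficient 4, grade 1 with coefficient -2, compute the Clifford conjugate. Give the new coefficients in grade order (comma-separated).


Clifford conjugate sign for grade k: (-1)^(k(k+1)/2)
Grade 0: (-1)^(0*1/2) = (-1)^0 = 1, coeff 4 -> 4
Grade 1: (-1)^(1*2/2) = (-1)^1 = -1, coeff -2 -> 2
Conjugated coefficients: 4, 2


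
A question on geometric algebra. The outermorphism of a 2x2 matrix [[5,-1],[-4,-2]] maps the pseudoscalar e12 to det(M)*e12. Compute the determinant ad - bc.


The outermorphism of a linear map f sends e1^e2 to f(e1)^f(e2).
f(e1) = 5*e1 - 4*e2
f(e2) = -1*e1 - 2*e2
f(e1) ^ f(e2) = (5*e1 - 4*e2) ^ (-1*e1 - 2*e2)
= 5*(-2)*e12 + (-4)*(-1)*e21
= (-10 - 4)*e12
= -14*e12
Coefficient = -14
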